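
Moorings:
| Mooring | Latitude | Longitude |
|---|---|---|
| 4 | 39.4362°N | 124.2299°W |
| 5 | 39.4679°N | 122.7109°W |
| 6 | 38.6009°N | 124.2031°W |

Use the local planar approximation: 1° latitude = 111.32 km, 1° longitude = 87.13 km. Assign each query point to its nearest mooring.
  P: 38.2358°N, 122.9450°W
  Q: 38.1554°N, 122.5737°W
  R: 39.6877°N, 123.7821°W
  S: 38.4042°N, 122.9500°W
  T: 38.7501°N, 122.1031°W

P→6; Q→5; R→4; S→6; T→5

P at 38.2358°N, 122.9450°W:
  4: √((1.2004·111.32)² + (-1.2849·87.13)²) = √(17856.583495 + 12533.549665) = 174.3277 km
  5: √((1.2321·111.32)² + (0.2341·87.13)²) = √(18812.144694 + 416.043035) = 138.6657 km
  6: √((0.3651·111.32)² + (-1.2581·87.13)²) = √(1651.847922 + 12016.161391) = 116.9103 km
  → nearest: 6 (116.9103 km)
Q at 38.1554°N, 122.5737°W:
  4: √((1.2808·111.32)² + (-1.6562·87.13)²) = √(20328.673147 + 20823.848174) = 202.8608 km
  5: √((1.3125·111.32)² + (-0.1372·87.13)²) = √(21347.401556 + 142.903758) = 146.5957 km
  6: √((0.4455·111.32)² + (-1.6294·87.13)²) = √(2459.471600 + 20155.373571) = 150.3823 km
  → nearest: 5 (146.5957 km)
R at 39.6877°N, 123.7821°W:
  4: √((-0.2515·111.32)² + (-0.4478·87.13)²) = √(783.830889 + 1522.311775) = 48.0223 km
  5: √((-0.2198·111.32)² + (1.0712·87.13)²) = √(598.689679 + 8711.171342) = 96.4876 km
  6: √((-1.0868·111.32)² + (-0.4210·87.13)²) = √(14636.783696 + 1345.549316) = 126.4213 km
  → nearest: 4 (48.0223 km)
S at 38.4042°N, 122.9500°W:
  4: √((1.0320·111.32)² + (-1.2799·87.13)²) = √(13197.929067 + 12436.194514) = 160.1066 km
  5: √((1.0637·111.32)² + (0.2391·87.13)²) = √(14021.184814 + 434.004848) = 120.2297 km
  6: √((0.1967·111.32)² + (-1.2531·87.13)²) = √(479.463018 + 11920.840798) = 111.3567 km
  → nearest: 6 (111.3567 km)
T at 38.7501°N, 122.1031°W:
  4: √((0.6861·111.32)² + (-2.1268·87.13)²) = √(5833.392971 + 34339.085996) = 200.4307 km
  5: √((0.7178·111.32)² + (-0.6078·87.13)²) = √(6384.888291 + 2804.508881) = 95.8613 km
  6: √((-0.1492·111.32)² + (-2.1000·87.13)²) = √(275.857021 + 33479.118729) = 183.7253 km
  → nearest: 5 (95.8613 km)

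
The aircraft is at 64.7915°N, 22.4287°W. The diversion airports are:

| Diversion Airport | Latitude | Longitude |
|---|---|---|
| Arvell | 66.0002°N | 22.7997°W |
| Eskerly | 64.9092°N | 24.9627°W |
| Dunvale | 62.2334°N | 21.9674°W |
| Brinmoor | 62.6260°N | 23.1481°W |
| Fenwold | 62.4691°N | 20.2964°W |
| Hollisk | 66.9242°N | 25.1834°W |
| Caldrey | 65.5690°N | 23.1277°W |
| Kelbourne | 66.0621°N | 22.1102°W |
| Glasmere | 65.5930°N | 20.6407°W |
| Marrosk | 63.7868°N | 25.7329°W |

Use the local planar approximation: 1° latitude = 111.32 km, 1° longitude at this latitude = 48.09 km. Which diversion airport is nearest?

Distances from 64.7915°N, 22.4287°W:
Arvell: √((1.2087·111.32)² + (-0.3710·48.09)²) = √(18104.370951 + 318.315197) = 135.7302 km
Eskerly: √((0.1177·111.32)² + (-2.5340·48.09)²) = √(171.671942 + 14849.874223) = 122.5624 km
Dunvale: √((-2.5581·111.32)² + (0.4613·48.09)²) = √(81092.638407 + 492.126173) = 285.6305 km
Brinmoor: √((-2.1655·111.32)² + (-0.7194·48.09)²) = √(58111.591747 + 1196.879480) = 243.5333 km
Fenwold: √((-2.3224·111.32)² + (2.1323·48.09)²) = √(66837.537530 + 10514.924725) = 278.1231 km
Hollisk: √((2.1327·111.32)² + (-2.7547·48.09)²) = √(56364.535615 + 17549.234296) = 271.8709 km
Caldrey: √((0.7775·111.32)² + (-0.6990·48.09)²) = √(7491.127532 + 1129.962174) = 92.8498 km
Kelbourne: √((1.2706·111.32)² + (0.3185·48.09)²) = √(20006.176563 + 234.600227) = 142.2701 km
Glasmere: √((0.8015·111.32)² + (1.7880·48.09)²) = √(7960.740160 + 7393.406467) = 123.9119 km
Marrosk: √((-1.0047·111.32)² + (-3.3042·48.09)²) = √(12508.902281 + 25248.885209) = 194.3136 km
Minimum: Caldrey at 92.8498 km.

Caldrey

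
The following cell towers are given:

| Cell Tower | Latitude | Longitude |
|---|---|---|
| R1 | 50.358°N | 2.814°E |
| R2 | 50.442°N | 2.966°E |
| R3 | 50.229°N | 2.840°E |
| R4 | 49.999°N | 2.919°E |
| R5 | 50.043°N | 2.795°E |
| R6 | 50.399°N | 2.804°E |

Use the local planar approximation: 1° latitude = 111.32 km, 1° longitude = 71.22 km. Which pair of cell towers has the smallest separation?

Pairwise distances:
R1–R6: √((0.041·111.32)² + (-0.010·71.22)²) = √(20.83119 + 0.50723) = 4.619 km
R4–R5: √((0.044·111.32)² + (-0.124·71.22)²) = √(23.99119 + 77.99151) = 10.099 km
R2–R6: √((-0.043·111.32)² + (-0.162·71.22)²) = √(22.91307 + 133.11714) = 12.491 km
R1–R2: √((0.084·111.32)² + (0.152·71.22)²) = √(87.43896 + 117.19015) = 14.305 km
R1–R3: √((-0.129·111.32)² + (0.026·71.22)²) = √(206.21764 + 3.42887) = 14.479 km
R3–R6: √((0.170·111.32)² + (-0.036·71.22)²) = √(358.13292 + 6.57369) = 19.097 km
R3–R5: √((-0.186·111.32)² + (-0.045·71.22)²) = √(428.71856 + 10.27138) = 20.952 km
R2–R3: √((-0.213·111.32)² + (-0.126·71.22)²) = √(562.21911 + 80.52765) = 25.352 km
R3–R4: √((-0.230·111.32)² + (0.079·71.22)²) = √(655.54433 + 31.65615) = 26.215 km
R1–R5: √((-0.315·111.32)² + (-0.019·71.22)²) = √(1229.61033 + 1.83110) = 35.092 km
R5–R6: √((0.356·111.32)² + (0.009·71.22)²) = √(1570.53056 + 0.41086) = 39.635 km
R1–R4: √((-0.359·111.32)² + (0.105·71.22)²) = √(1597.11170 + 55.92198) = 40.658 km
R4–R6: √((0.400·111.32)² + (-0.115·71.22)²) = √(1982.74278 + 67.08101) = 45.275 km
R2–R5: √((-0.399·111.32)² + (-0.171·71.22)²) = √(1972.84146 + 148.31879) = 46.056 km
R2–R4: √((-0.443·111.32)² + (-0.047·71.22)²) = √(2431.94555 + 11.20469) = 49.428 km
Closest pair: R1–R6 at 4.619 km.

R1 and R6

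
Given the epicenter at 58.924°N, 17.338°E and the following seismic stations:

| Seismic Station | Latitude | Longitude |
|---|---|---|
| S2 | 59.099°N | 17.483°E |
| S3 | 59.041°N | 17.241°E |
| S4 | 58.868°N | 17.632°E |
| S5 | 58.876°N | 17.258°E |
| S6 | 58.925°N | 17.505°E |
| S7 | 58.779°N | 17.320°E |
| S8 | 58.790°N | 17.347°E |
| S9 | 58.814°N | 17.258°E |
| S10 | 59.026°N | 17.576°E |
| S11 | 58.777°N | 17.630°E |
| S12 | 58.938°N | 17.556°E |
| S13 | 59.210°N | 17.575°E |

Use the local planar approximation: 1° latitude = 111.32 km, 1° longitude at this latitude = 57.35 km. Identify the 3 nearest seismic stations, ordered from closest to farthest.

Distances from 58.924°N, 17.338°E:
S2: √((0.175·111.32)² + (0.145·57.35)²) = √(379.50936 + 69.15170) = 21.182 km
S3: √((0.117·111.32)² + (-0.097·57.35)²) = √(169.63604 + 30.94641) = 14.163 km
S4: √((-0.056·111.32)² + (0.294·57.35)²) = √(38.86176 + 284.28995) = 17.976 km
S5: √((-0.048·111.32)² + (-0.080·57.35)²) = √(28.55150 + 21.04974) = 7.043 km
S6: √((0.001·111.32)² + (0.167·57.35)²) = √(0.01239 + 91.72755) = 9.578 km
S7: √((-0.145·111.32)² + (-0.018·57.35)²) = √(260.54479 + 1.06564) = 16.174 km
S8: √((-0.134·111.32)² + (0.009·57.35)²) = √(222.51331 + 0.26641) = 14.926 km
S9: √((-0.110·111.32)² + (-0.080·57.35)²) = √(149.94492 + 21.04974) = 13.076 km
S10: √((0.102·111.32)² + (0.238·57.35)²) = √(128.92785 + 186.30339) = 17.755 km
S11: √((-0.147·111.32)² + (0.292·57.35)²) = √(267.78181 + 280.43521) = 23.414 km
S12: √((0.014·111.32)² + (0.218·57.35)²) = √(2.42886 + 156.30751) = 12.599 km
S13: √((0.286·111.32)² + (0.237·57.35)²) = √(1013.62768 + 184.74110) = 34.617 km
Sorted: S5 (7.043 km) < S6 (9.578 km) < S12 (12.599 km) < S9 (13.076 km) < S3 (14.163 km) < …

S5, S6, S12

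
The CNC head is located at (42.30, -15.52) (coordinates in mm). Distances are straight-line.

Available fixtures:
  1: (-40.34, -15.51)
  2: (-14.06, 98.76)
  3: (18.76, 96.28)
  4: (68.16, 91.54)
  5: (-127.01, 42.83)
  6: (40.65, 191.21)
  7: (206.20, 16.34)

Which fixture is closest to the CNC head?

Distances from (42.30, -15.52):
1: √((-82.64)² + (0.01)²) = √(6829.3696 + 0.0001) = 82.64 mm
2: √((-56.36)² + (114.28)²) = √(3176.4496 + 13059.9184) = 127.42 mm
3: √((-23.54)² + (111.80)²) = √(554.1316 + 12499.2400) = 114.25 mm
4: √((25.86)² + (107.06)²) = √(668.7396 + 11461.8436) = 110.14 mm
5: √((-169.31)² + (58.35)²) = √(28665.8761 + 3404.7225) = 179.08 mm
6: √((-1.65)² + (206.73)²) = √(2.7225 + 42737.2929) = 206.74 mm
7: √((163.90)² + (31.86)²) = √(26863.2100 + 1015.0596) = 166.97 mm
Minimum: 1 at 82.64 mm.

1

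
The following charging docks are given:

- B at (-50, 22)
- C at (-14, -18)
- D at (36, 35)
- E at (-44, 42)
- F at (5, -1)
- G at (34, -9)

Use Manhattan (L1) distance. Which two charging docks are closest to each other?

B and E

Pairwise distances:
B–C: 76
B–D: 99
B–E: 26
B–F: 78
B–G: 115
C–D: 103
C–E: 90
C–F: 36
C–G: 57
D–E: 87
D–F: 67
D–G: 46
E–F: 92
E–G: 129
F–G: 37
Closest pair: B–E at 26.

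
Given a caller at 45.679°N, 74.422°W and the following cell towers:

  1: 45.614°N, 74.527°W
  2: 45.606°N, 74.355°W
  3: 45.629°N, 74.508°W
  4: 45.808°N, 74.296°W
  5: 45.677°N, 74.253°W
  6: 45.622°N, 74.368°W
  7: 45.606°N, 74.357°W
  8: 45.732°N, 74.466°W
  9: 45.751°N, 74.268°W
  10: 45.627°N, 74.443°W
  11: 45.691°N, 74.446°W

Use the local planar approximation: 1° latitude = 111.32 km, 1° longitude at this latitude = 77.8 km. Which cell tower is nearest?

Distances from 45.679°N, 74.422°W:
1: √((-0.065·111.32)² + (-0.105·77.8)²) = √(52.35680 + 66.73256) = 10.913 km
2: √((-0.073·111.32)² + (0.067·77.8)²) = √(66.03773 + 27.17120) = 9.654 km
3: √((-0.050·111.32)² + (-0.086·77.8)²) = √(30.98036 + 44.76680) = 8.703 km
4: √((0.129·111.32)² + (0.126·77.8)²) = √(206.21764 + 96.09489) = 17.387 km
5: √((-0.002·111.32)² + (0.169·77.8)²) = √(0.04957 + 172.87516) = 13.150 km
6: √((-0.057·111.32)² + (0.054·77.8)²) = √(40.26207 + 17.65008) = 7.610 km
7: √((-0.073·111.32)² + (0.065·77.8)²) = √(66.03773 + 25.57325) = 9.571 km
8: √((0.053·111.32)² + (-0.044·77.8)²) = √(34.80953 + 11.71830) = 6.821 km
9: √((0.072·111.32)² + (0.154·77.8)²) = √(64.24087 + 143.54915) = 14.415 km
10: √((-0.052·111.32)² + (-0.021·77.8)²) = √(33.50835 + 2.66930) = 6.015 km
11: √((0.012·111.32)² + (-0.024·77.8)²) = √(1.78447 + 3.48644) = 2.296 km
Minimum: 11 at 2.296 km.

11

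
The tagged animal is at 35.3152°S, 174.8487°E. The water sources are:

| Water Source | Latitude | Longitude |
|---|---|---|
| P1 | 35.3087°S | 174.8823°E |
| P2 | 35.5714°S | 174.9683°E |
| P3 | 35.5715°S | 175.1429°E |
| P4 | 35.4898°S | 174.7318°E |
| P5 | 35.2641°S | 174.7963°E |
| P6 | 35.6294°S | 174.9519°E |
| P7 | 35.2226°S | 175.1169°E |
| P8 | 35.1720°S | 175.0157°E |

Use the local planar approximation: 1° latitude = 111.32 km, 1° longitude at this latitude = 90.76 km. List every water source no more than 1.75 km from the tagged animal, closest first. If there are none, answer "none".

none

Distances from 35.3152°S, 174.8487°E:
P1: √((0.0065·111.32)² + (0.0336·90.76)²) = √(0.523568 + 9.299670) = 3.1342 km
P2: √((-0.2562·111.32)² + (0.1196·90.76)²) = √(813.400895 + 117.828767) = 30.5161 km
P3: √((-0.2563·111.32)² + (0.2942·90.76)²) = √(814.035993 + 712.975015) = 39.0770 km
P4: √((-0.1746·111.32)² + (-0.1169·90.76)²) = √(377.776444 + 112.568790) = 22.1437 km
P5: √((0.0511·111.32)² + (-0.0524·90.76)²) = √(32.358486 + 22.617862) = 7.4146 km
P6: √((-0.3142·111.32)² + (0.1032·90.76)²) = √(1223.372621 + 87.730048) = 36.2092 km
P7: √((0.0926·111.32)² + (0.2682·90.76)²) = √(106.259647 + 592.524785) = 26.4345 km
P8: √((0.1432·111.32)² + (0.1670·90.76)²) = √(254.116246 + 229.732224) = 21.9966 km
Threshold 1.75 km: none within range.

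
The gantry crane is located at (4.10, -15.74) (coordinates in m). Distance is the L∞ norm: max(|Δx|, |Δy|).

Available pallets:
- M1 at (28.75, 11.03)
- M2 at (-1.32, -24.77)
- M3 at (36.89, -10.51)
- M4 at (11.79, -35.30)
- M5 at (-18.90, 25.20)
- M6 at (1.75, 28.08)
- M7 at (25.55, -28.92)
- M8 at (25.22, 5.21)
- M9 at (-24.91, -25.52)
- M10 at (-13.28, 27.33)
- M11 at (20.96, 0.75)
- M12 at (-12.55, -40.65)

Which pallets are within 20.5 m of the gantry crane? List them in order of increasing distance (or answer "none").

M2, M11, M4

Distances from (4.10, -15.74):
M1: 26.77 m
M2: 9.03 m
M3: 32.79 m
M4: 19.56 m
M5: 40.94 m
M6: 43.82 m
M7: 21.45 m
M8: 21.12 m
M9: 29.01 m
M10: 43.07 m
M11: 16.86 m
M12: 24.91 m
Threshold 20.5 m: M2 (9.03 m), M11 (16.86 m), M4 (19.56 m) are within range.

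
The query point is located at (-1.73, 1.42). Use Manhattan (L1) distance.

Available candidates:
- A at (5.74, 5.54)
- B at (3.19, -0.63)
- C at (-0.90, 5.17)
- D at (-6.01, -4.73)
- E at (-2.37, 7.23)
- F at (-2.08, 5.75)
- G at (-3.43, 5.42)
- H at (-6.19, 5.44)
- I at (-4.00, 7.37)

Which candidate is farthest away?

Distances from (-1.73, 1.42):
A: |7.47| + |4.12| = 7.47 + 4.12 = 11.59
B: |4.92| + |-2.05| = 4.92 + 2.05 = 6.97
C: |0.83| + |3.75| = 0.83 + 3.75 = 4.58
D: |-4.28| + |-6.15| = 4.28 + 6.15 = 10.43
E: |-0.64| + |5.81| = 0.64 + 5.81 = 6.45
F: |-0.35| + |4.33| = 0.35 + 4.33 = 4.68
G: |-1.70| + |4.00| = 1.70 + 4.00 = 5.70
H: |-4.46| + |4.02| = 4.46 + 4.02 = 8.48
I: |-2.27| + |5.95| = 2.27 + 5.95 = 8.22
Maximum: A at 11.59.

A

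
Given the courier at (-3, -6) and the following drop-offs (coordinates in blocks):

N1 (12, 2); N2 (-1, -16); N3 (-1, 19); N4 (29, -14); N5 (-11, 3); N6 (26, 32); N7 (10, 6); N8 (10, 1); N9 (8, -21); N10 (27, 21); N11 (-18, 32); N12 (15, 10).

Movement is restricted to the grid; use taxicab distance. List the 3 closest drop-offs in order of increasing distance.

N2, N5, N8

Distances from (-3, -6):
N1: 23 blocks
N2: 12 blocks
N3: 27 blocks
N4: 40 blocks
N5: 17 blocks
N6: 67 blocks
N7: 25 blocks
N8: 20 blocks
N9: 26 blocks
N10: 57 blocks
N11: 53 blocks
N12: 34 blocks
Sorted: N2 (12 blocks) < N5 (17 blocks) < N8 (20 blocks) < N1 (23 blocks) < N7 (25 blocks) < …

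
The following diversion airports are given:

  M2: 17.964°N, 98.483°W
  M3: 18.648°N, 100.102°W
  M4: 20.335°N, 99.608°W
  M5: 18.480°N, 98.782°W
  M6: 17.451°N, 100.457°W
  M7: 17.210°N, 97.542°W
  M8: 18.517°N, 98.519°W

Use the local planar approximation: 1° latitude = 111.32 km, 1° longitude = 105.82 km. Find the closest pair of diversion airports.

Pairwise distances:
M5–M8: √((0.037·111.32)² + (0.263·105.82)²) = √(16.96484 + 774.54564) = 28.134 km
M2–M8: √((0.553·111.32)² + (-0.036·105.82)²) = √(3789.62868 + 14.51244) = 61.678 km
M2–M5: √((0.516·111.32)² + (-0.299·105.82)²) = √(3299.48227 + 1001.10099) = 65.579 km
M2–M7: √((-0.754·111.32)² + (0.941·105.82)²) = √(7045.13123 + 9915.50325) = 130.233 km
M3–M6: √((-1.197·111.32)² + (-0.355·105.82)²) = √(17755.57316 + 1411.21187) = 138.444 km
M3–M5: √((-0.168·111.32)² + (1.320·105.82)²) = √(349.75583 + 19511.17287) = 140.929 km
M3–M8: √((-0.131·111.32)² + (1.583·105.82)²) = √(212.66156 + 28060.62527) = 168.147 km
M7–M8: √((1.307·111.32)² + (-0.977·105.82)²) = √(21168.86486 + 10688.69394) = 178.487 km
M2–M3: √((0.684·111.32)² + (-1.619·105.82)²) = √(5797.73817 + 29351.42642) = 187.481 km
M5–M7: √((-1.270·111.32)² + (1.240·105.82)²) = √(19987.28648 + 17217.84860) = 192.886 km
M3–M4: √((1.687·111.32)² + (0.494·105.82)²) = √(35267.65311 + 2732.68399) = 194.937 km
M5–M6: √((-1.029·111.32)² + (-1.675·105.82)²) = √(13121.30845 + 31417.03075) = 211.041 km
M2–M6: √((-0.513·111.32)² + (-1.974·105.82)²) = √(3261.22772 + 43634.48063) = 216.554 km
M4–M5: √((-1.855·111.32)² + (0.826·105.82)²) = √(42641.67180 + 7640.03959) = 224.236 km
M4–M8: √((-1.818·111.32)² + (1.089·105.82)²) = √(40957.56726 + 13279.79203) = 232.889 km
M6–M8: √((1.066·111.32)² + (1.938·105.82)²) = √(14081.88537 + 42057.46187) = 236.937 km
M2–M4: √((2.371·111.32)² + (-1.125·105.82)²) = √(69664.17579 + 14172.30726) = 289.545 km
M6–M7: √((-0.241·111.32)² + (2.915·105.82)²) = √(719.74802 + 95150.84130) = 309.630 km
M3–M7: √((-1.438·111.32)² + (2.560·105.82)²) = √(25625.01731 + 73386.37656) = 314.661 km
M4–M6: √((-2.884·111.32)² + (-0.849·105.82)²) = √(103071.09916 + 8071.43762) = 333.380 km
M4–M7: √((-3.125·111.32)² + (2.066·105.82)²) = √(121017.01562 + 47796.50585) = 410.869 km
Closest pair: M5–M8 at 28.134 km.

M5 and M8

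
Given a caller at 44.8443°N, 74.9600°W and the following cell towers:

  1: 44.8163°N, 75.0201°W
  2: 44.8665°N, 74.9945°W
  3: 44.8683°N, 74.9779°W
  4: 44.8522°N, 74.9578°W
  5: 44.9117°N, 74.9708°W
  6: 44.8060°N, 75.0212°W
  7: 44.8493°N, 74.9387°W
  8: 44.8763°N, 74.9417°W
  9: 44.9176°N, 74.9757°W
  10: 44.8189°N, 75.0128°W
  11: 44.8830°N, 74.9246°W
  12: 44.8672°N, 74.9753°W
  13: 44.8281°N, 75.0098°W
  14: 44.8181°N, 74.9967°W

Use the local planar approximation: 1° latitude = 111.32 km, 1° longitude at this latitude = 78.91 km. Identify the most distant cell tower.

Distances from 44.8443°N, 74.9600°W:
1: √((-0.0280·111.32)² + (-0.0601·78.91)²) = √(9.715440 + 22.491221) = 5.6751 km
2: √((0.0222·111.32)² + (-0.0345·78.91)²) = √(6.107343 + 7.411435) = 3.6768 km
3: √((0.0240·111.32)² + (-0.0179·78.91)²) = √(7.137874 + 1.995125) = 3.0221 km
4: √((0.0079·111.32)² + (0.0022·78.91)²) = √(0.773394 + 0.030138) = 0.8964 km
5: √((0.0674·111.32)² + (-0.0108·78.91)²) = √(56.294529 + 0.726293) = 7.5512 km
6: √((-0.0383·111.32)² + (-0.0612·78.91)²) = √(18.177910 + 23.322061) = 6.4420 km
7: √((0.0050·111.32)² + (0.0213·78.91)²) = √(0.309804 + 2.825031) = 1.7705 km
8: √((0.0320·111.32)² + (0.0183·78.91)²) = √(12.689554 + 2.085289) = 3.8438 km
9: √((0.0733·111.32)² + (-0.0157·78.91)²) = √(66.581618 + 1.534841) = 8.2533 km
10: √((-0.0254·111.32)² + (-0.0528·78.91)²) = √(7.994915 + 17.359289) = 5.0353 km
11: √((0.0387·111.32)² + (0.0354·78.91)²) = √(18.559588 + 7.803162) = 5.1345 km
12: √((0.0229·111.32)² + (-0.0153·78.91)²) = √(6.498563 + 1.457629) = 2.8207 km
13: √((-0.0162·111.32)² + (-0.0498·78.91)²) = √(3.252194 + 15.442684) = 4.3238 km
14: √((-0.0262·111.32)² + (-0.0367·78.91)²) = √(8.506462 + 8.386799) = 4.1101 km
Maximum: 9 at 8.2533 km.

9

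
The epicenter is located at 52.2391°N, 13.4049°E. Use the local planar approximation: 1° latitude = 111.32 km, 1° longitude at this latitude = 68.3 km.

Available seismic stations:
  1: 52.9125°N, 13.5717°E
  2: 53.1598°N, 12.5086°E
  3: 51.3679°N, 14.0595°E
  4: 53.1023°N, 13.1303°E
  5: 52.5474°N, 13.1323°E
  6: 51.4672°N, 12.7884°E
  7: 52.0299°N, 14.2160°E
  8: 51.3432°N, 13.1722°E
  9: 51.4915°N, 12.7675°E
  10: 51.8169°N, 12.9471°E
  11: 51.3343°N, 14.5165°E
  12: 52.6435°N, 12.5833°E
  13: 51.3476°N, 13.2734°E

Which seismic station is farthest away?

11

Distances from 52.2391°N, 13.4049°E:
1: 75.8236 km
2: 119.3827 km
3: 106.7915 km
4: 97.9046 km
5: 39.0450 km
6: 95.6901 km
7: 60.0940 km
8: 100.9900 km
9: 93.9217 km
10: 56.4500 km
11: 126.1316 km
12: 71.9411 km
13: 99.6474 km
Maximum: 11 at 126.1316 km.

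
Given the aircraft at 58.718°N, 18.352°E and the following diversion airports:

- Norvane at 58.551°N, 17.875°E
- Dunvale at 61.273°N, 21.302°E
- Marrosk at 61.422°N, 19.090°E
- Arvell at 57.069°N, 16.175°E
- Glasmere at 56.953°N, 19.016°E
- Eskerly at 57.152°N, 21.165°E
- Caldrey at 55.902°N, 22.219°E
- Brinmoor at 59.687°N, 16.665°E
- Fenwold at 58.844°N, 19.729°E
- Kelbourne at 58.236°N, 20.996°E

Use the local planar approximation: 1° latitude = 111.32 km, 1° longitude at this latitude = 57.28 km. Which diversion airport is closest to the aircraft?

Distances from 58.718°N, 18.352°E:
Norvane: √((-0.167·111.32)² + (-0.477·57.28)²) = √(345.60446 + 746.52228) = 33.047 km
Dunvale: √((2.555·111.32)² + (2.950·57.28)²) = √(80896.21539 + 28552.88858) = 330.831 km
Marrosk: √((2.704·111.32)² + (0.738·57.28)²) = √(90606.58665 + 1786.97609) = 303.963 km
Arvell: √((-1.649·111.32)² + (-2.177·57.28)²) = √(33696.72601 + 15549.73087) = 221.915 km
Glasmere: √((-1.765·111.32)² + (0.664·57.28)²) = √(38604.31181 + 1446.57907) = 200.127 km
Eskerly: √((-1.566·111.32)² + (2.813·57.28)²) = √(30389.94477 + 25962.43863) = 237.387 km
Caldrey: √((-2.816·111.32)² + (3.867·57.28)²) = √(98267.90476 + 49063.02968) = 383.837 km
Brinmoor: √((0.969·111.32)² + (-1.687·57.28)²) = √(11635.73842 + 9337.61974) = 144.822 km
Fenwold: √((0.126·111.32)² + (1.377·57.28)²) = √(196.73765 + 6221.19622) = 80.112 km
Kelbourne: √((-0.482·111.32)² + (2.644·57.28)²) = √(2878.99209 + 22936.59363) = 160.672 km
Minimum: Norvane at 33.047 km.

Norvane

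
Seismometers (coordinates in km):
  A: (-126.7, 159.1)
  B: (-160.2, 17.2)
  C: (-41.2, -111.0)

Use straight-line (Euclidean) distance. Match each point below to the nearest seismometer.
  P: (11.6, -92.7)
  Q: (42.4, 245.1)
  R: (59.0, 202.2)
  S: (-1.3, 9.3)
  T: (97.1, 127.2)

P at (11.6, -92.7):
  A: 287.3 km
  B: 203.9 km
  C: 55.9 km
  → nearest: C (55.9 km)
Q at (42.4, 245.1):
  A: 189.7 km
  B: 304.9 km
  C: 365.8 km
  → nearest: A (189.7 km)
R at (59.0, 202.2):
  A: 190.6 km
  B: 286.8 km
  C: 328.8 km
  → nearest: A (190.6 km)
S at (-1.3, 9.3):
  A: 195.4 km
  B: 159.1 km
  C: 126.7 km
  → nearest: C (126.7 km)
T at (97.1, 127.2):
  A: 226.1 km
  B: 279.8 km
  C: 275.4 km
  → nearest: A (226.1 km)

P→C; Q→A; R→A; S→C; T→A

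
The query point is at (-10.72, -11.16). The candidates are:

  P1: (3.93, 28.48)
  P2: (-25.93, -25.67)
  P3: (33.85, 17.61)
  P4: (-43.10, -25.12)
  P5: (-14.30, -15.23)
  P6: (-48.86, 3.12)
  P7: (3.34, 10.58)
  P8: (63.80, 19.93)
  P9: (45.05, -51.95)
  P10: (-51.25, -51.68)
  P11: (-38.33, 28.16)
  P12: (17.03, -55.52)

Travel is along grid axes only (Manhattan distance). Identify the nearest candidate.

P5

Distances from (-10.72, -11.16):
P1: 54.29
P2: 29.72
P3: 73.34
P4: 46.34
P5: 7.65
P6: 52.42
P7: 35.80
P8: 105.61
P9: 96.56
P10: 81.05
P11: 66.93
P12: 72.11
Minimum: P5 at 7.65.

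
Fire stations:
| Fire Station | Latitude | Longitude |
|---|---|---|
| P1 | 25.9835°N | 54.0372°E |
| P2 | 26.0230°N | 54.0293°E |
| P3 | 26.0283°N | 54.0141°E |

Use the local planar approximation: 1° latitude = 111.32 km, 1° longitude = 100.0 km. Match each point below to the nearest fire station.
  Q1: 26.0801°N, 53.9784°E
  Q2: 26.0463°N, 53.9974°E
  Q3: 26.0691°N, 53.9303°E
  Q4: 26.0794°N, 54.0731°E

Q1 at 26.0801°N, 53.9784°E:
  P1: 12.2561 km
  P2: 8.1432 km
  P3: 6.7820 km
  → nearest: P3 (6.7820 km)
Q2 at 26.0463°N, 53.9974°E:
  P1: 8.0444 km
  P2: 4.1114 km
  P3: 2.6084 km
  → nearest: P3 (2.6084 km)
Q3 at 26.0691°N, 53.9303°E:
  P1: 14.3205 km
  P2: 11.1510 km
  P3: 9.5317 km
  → nearest: P3 (9.5317 km)
Q4 at 26.0794°N, 54.0731°E:
  P1: 11.2630 km
  P2: 7.6553 km
  P3: 8.1956 km
  → nearest: P2 (7.6553 km)

Q1→P3; Q2→P3; Q3→P3; Q4→P2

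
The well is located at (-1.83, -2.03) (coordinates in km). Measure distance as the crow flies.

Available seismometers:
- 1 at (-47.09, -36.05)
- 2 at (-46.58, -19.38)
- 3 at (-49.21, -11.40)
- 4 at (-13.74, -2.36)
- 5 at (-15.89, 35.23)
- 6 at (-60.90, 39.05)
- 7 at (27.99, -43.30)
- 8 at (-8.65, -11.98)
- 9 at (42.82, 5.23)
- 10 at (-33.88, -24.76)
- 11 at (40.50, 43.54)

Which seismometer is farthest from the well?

Distances from (-1.83, -2.03):
1: √((-45.26)² + (-34.02)²) = √(2048.4676 + 1157.3604) = 56.62 km
2: √((-44.75)² + (-17.35)²) = √(2002.5625 + 301.0225) = 48.00 km
3: √((-47.38)² + (-9.37)²) = √(2244.8644 + 87.7969) = 48.30 km
4: √((-11.91)² + (-0.33)²) = √(141.8481 + 0.1089) = 11.91 km
5: √((-14.06)² + (37.26)²) = √(197.6836 + 1388.3076) = 39.82 km
6: √((-59.07)² + (41.08)²) = √(3489.2649 + 1687.5664) = 71.95 km
7: √((29.82)² + (-41.27)²) = √(889.2324 + 1703.2129) = 50.92 km
8: √((-6.82)² + (-9.95)²) = √(46.5124 + 99.0025) = 12.06 km
9: √((44.65)² + (7.26)²) = √(1993.6225 + 52.7076) = 45.24 km
10: √((-32.05)² + (-22.73)²) = √(1027.2025 + 516.6529) = 39.29 km
11: √((42.33)² + (45.57)²) = √(1791.8289 + 2076.6249) = 62.20 km
Maximum: 6 at 71.95 km.

6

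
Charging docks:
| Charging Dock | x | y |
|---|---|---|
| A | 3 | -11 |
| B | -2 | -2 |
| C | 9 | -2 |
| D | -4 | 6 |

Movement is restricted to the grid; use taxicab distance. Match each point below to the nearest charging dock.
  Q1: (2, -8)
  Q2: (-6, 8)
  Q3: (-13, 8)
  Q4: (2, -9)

Q1 at (2, -8):
  A: 4
  B: 10
  C: 13
  D: 20
  → nearest: A (4)
Q2 at (-6, 8):
  A: 28
  B: 14
  C: 25
  D: 4
  → nearest: D (4)
Q3 at (-13, 8):
  A: 35
  B: 21
  C: 32
  D: 11
  → nearest: D (11)
Q4 at (2, -9):
  A: 3
  B: 11
  C: 14
  D: 21
  → nearest: A (3)

Q1→A; Q2→D; Q3→D; Q4→A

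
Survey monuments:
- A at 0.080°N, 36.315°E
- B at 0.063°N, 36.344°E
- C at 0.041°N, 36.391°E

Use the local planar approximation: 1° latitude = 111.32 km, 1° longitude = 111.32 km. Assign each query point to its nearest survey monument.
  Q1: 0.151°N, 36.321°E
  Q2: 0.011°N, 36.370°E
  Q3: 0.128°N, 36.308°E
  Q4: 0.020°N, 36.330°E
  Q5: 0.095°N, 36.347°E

Q1→A; Q2→C; Q3→A; Q4→B; Q5→B

Q1 at 0.151°N, 36.321°E:
  A: √((-0.071·111.32)² + (-0.006·111.32)²) = √(62.46879 + 0.44612) = 7.932 km
  B: √((-0.088·111.32)² + (0.023·111.32)²) = √(95.96475 + 6.55544) = 10.125 km
  C: √((-0.110·111.32)² + (0.070·111.32)²) = √(149.94492 + 60.72150) = 14.514 km
  → nearest: A (7.932 km)
Q2 at 0.011°N, 36.370°E:
  A: √((0.069·111.32)² + (-0.055·111.32)²) = √(58.99899 + 37.48623) = 9.823 km
  B: √((0.052·111.32)² + (-0.026·111.32)²) = √(33.50835 + 8.37709) = 6.472 km
  C: √((0.030·111.32)² + (0.021·111.32)²) = √(11.15293 + 5.46493) = 4.077 km
  → nearest: C (4.077 km)
Q3 at 0.128°N, 36.308°E:
  A: √((-0.048·111.32)² + (0.007·111.32)²) = √(28.55150 + 0.60721) = 5.400 km
  B: √((-0.065·111.32)² + (0.036·111.32)²) = √(52.35680 + 16.06022) = 8.271 km
  C: √((-0.087·111.32)² + (0.083·111.32)²) = √(93.79613 + 85.36947) = 13.385 km
  → nearest: A (5.400 km)
Q4 at 0.020°N, 36.330°E:
  A: √((0.060·111.32)² + (-0.015·111.32)²) = √(44.61171 + 2.78823) = 6.885 km
  B: √((0.043·111.32)² + (0.014·111.32)²) = √(22.91307 + 2.42886) = 5.034 km
  C: √((0.021·111.32)² + (0.061·111.32)²) = √(5.46493 + 46.11116) = 7.182 km
  → nearest: B (5.034 km)
Q5 at 0.095°N, 36.347°E:
  A: √((-0.015·111.32)² + (-0.032·111.32)²) = √(2.78823 + 12.68955) = 3.934 km
  B: √((-0.032·111.32)² + (-0.003·111.32)²) = √(12.68955 + 0.11153) = 3.578 km
  C: √((-0.054·111.32)² + (0.044·111.32)²) = √(36.13549 + 23.99119) = 7.754 km
  → nearest: B (3.578 km)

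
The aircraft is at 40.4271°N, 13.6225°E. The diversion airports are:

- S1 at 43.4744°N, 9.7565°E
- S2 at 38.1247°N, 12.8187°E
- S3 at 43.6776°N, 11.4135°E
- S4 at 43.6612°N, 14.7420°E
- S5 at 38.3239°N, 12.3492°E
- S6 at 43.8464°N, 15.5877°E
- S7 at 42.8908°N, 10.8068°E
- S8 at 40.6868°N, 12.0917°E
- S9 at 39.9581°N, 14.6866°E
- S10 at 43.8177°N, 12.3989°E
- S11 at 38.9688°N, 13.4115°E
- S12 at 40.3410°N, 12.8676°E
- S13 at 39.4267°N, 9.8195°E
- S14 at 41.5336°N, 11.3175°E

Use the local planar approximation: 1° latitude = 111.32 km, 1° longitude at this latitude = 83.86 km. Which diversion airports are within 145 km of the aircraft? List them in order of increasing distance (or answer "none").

Distances from 40.4271°N, 13.6225°E:
S1: √((3.0473·111.32)² + (-3.8660·83.86)²) = √(115073.896429 + 105107.429592) = 469.2348 km
S2: √((-2.3024·111.32)² + (-0.8038·83.86)²) = √(65691.313927 + 4543.658891) = 265.0188 km
S3: √((3.2505·111.32)² + (-2.2090·83.86)²) = √(130932.281661 + 34316.354681) = 406.5079 km
S4: √((3.2341·111.32)² + (1.1195·83.86)²) = √(129614.409040 + 8813.692857) = 372.0593 km
S5: √((-2.1032·111.32)² + (-1.2733·83.86)²) = √(54816.025273 + 11401.741600) = 257.3281 km
S6: √((3.4193·111.32)² + (1.9652·83.86)²) = √(144884.126862 + 27159.591094) = 414.7815 km
S7: √((2.4637·111.32)² + (-2.8157·83.86)²) = √(75218.045157 + 55754.827670) = 361.9017 km
S8: √((0.2597·111.32)² + (-1.5308·83.86)²) = √(835.776767 + 16479.598373) = 131.5879 km
S9: √((-0.4690·111.32)² + (1.0641·83.86)²) = √(2725.788034 + 7962.961253) = 103.3864 km
S10: √((3.3906·111.32)² + (-1.2236·83.86)²) = √(142462.155371 + 10529.037022) = 391.1409 km
S11: √((-1.4583·111.32)² + (-0.2110·83.86)²) = √(26353.611958 + 313.093915) = 163.2994 km
S12: √((-0.0861·111.32)² + (-0.7549·83.86)²) = √(91.865554 + 4007.638747) = 64.0274 km
S13: √((-1.0004·111.32)² + (-3.8030·83.86)²) = √(12402.058097 + 101709.698507) = 337.8043 km
S14: √((1.1065·111.32)² + (-2.3050·83.86)²) = √(15172.223508 + 37363.846187) = 229.2075 km
Threshold 145 km: S12 (64.0274 km), S9 (103.3864 km), S8 (131.5879 km) are within range.

S12, S9, S8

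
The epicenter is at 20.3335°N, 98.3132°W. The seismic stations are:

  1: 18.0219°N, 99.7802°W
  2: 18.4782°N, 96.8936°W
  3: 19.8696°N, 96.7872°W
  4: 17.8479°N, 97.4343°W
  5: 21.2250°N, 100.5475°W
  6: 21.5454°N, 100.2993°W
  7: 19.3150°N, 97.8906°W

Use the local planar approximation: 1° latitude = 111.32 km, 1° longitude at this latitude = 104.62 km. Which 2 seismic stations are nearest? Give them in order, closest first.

7, 3

Distances from 20.3335°N, 98.3132°W:
1: √((-2.3116·111.32)² + (-1.4670·104.62)²) = √(66217.345501 + 23555.355284) = 299.6209 km
2: √((-1.8553·111.32)² + (1.4196·104.62)²) = √(42655.465372 + 22057.760288) = 254.3879 km
3: √((-0.4639·111.32)² + (1.5260·104.62)²) = √(2666.828823 + 25488.160816) = 167.7945 km
4: √((-2.4856·111.32)² + (0.8789·104.62)²) = √(76561.225382 + 8454.897760) = 291.5752 km
5: √((0.8915·111.32)² + (-2.2343·104.62)²) = √(9848.930898 + 54640.215361) = 253.9471 km
6: √((1.2119·111.32)² + (-1.9861·104.62)²) = √(18200.359494 + 43174.931201) = 247.7404 km
7: √((-1.0185·111.32)² + (0.4226·104.62)²) = √(12854.892880 + 1954.737375) = 121.6948 km
Sorted: 7 (121.6948 km) < 3 (167.7945 km) < 6 (247.7404 km) < 5 (253.9471 km) < …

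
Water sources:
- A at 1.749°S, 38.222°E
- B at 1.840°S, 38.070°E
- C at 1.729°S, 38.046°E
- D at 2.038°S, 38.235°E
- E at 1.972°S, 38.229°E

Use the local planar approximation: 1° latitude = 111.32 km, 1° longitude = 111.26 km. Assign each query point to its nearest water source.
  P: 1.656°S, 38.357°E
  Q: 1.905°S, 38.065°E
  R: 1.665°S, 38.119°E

P at 1.656°S, 38.357°E:
  A: 18.242 km
  B: 37.936 km
  C: 35.543 km
  D: 44.638 km
  E: 37.951 km
  → nearest: A (18.242 km)
Q at 1.905°S, 38.065°E:
  A: 24.631 km
  B: 7.257 km
  C: 19.706 km
  D: 24.020 km
  E: 19.712 km
  → nearest: B (7.257 km)
R at 1.665°S, 38.119°E:
  A: 14.791 km
  B: 20.229 km
  C: 10.804 km
  D: 43.482 km
  E: 36.301 km
  → nearest: C (10.804 km)

P→A; Q→B; R→C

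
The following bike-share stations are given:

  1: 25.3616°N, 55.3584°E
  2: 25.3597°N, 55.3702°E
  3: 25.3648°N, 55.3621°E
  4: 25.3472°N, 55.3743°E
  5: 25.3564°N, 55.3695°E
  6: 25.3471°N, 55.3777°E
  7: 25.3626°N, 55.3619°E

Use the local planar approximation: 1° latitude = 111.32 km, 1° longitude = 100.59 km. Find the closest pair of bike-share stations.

3 and 7

Pairwise distances:
1–2: 1.2057 km
1–3: 0.5152 km
1–4: 2.2644 km
1–5: 1.2577 km
1–6: 2.5248 km
1–7: 0.3692 km
2–3: 0.9931 km
2–4: 1.4513 km
2–5: 0.3740 km
2–6: 1.5926 km
2–7: 0.8951 km
3–4: 2.3118 km
3–5: 1.1952 km
3–6: 2.5189 km
3–7: 0.2457 km
4–5: 1.1323 km
4–6: 0.3422 km
4–7: 2.1201 km
5–6: 1.3237 km
5–7: 1.0299 km
6–7: 2.3459 km
Closest pair: 3–7 at 0.2457 km.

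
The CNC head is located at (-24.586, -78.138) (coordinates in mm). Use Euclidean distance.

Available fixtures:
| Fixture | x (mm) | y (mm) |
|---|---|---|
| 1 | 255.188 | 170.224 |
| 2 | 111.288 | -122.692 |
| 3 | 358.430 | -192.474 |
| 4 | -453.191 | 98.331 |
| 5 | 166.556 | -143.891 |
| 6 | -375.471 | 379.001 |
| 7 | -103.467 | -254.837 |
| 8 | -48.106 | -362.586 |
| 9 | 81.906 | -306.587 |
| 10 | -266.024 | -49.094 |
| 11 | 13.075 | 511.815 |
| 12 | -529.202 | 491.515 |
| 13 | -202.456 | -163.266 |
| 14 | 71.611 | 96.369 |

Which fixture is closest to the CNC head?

Distances from (-24.586, -78.138):
1: 374.109 mm
2: 142.992 mm
3: 399.717 mm
4: 463.512 mm
5: 202.135 mm
6: 576.278 mm
7: 193.506 mm
8: 285.419 mm
9: 252.051 mm
10: 243.179 mm
11: 591.154 mm
12: 761.014 mm
13: 197.192 mm
14: 199.265 mm
Minimum: 2 at 142.992 mm.

2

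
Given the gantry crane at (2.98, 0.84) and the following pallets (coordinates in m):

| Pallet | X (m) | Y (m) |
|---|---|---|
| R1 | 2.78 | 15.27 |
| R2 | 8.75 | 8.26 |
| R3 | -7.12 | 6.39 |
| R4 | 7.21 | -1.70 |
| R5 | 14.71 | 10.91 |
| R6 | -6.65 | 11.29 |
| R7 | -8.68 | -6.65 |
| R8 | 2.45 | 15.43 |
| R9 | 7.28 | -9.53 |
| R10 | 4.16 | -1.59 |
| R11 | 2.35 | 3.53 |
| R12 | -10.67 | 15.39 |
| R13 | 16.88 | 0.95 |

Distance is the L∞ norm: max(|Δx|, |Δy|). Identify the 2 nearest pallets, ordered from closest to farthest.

Distances from (2.98, 0.84):
R1: 14.43 m
R2: 7.42 m
R3: 10.10 m
R4: 4.23 m
R5: 11.73 m
R6: 10.45 m
R7: 11.66 m
R8: 14.59 m
R9: 10.37 m
R10: 2.43 m
R11: 2.69 m
R12: 14.55 m
R13: 13.90 m
Sorted: R10 (2.43 m) < R11 (2.69 m) < R4 (4.23 m) < R2 (7.42 m) < …

R10, R11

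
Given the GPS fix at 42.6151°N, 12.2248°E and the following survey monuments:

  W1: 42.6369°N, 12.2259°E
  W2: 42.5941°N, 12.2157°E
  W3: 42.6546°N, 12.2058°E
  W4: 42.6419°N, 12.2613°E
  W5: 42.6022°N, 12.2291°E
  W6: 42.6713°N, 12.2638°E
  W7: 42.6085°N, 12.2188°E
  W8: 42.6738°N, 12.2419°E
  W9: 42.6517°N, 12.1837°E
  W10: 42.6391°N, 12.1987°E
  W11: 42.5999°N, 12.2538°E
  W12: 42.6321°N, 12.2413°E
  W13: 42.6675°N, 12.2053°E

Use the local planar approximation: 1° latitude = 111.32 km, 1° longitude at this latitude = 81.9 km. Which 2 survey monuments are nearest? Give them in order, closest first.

W7, W5

Distances from 42.6151°N, 12.2248°E:
W1: 2.4284 km
W2: 2.4536 km
W3: 4.6644 km
W4: 4.2234 km
W5: 1.4786 km
W6: 7.0244 km
W7: 0.8839 km
W8: 6.6829 km
W9: 5.2849 km
W10: 3.4216 km
W11: 2.9162 km
W12: 2.3254 km
W13: 6.0478 km
Sorted: W7 (0.8839 km) < W5 (1.4786 km) < W12 (2.3254 km) < W1 (2.4284 km) < …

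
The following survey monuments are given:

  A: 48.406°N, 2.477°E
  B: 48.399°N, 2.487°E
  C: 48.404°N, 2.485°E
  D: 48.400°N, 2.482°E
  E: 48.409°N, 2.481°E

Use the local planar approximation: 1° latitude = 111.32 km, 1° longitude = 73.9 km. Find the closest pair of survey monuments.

B and D

Pairwise distances:
A–B: √((-0.007·111.32)² + (0.010·73.9)²) = √(0.60721 + 0.54612) = 1.074 km
A–C: √((-0.002·111.32)² + (0.008·73.9)²) = √(0.04957 + 0.34952) = 0.632 km
A–D: √((-0.006·111.32)² + (0.005·73.9)²) = √(0.44612 + 0.13653) = 0.763 km
A–E: √((0.003·111.32)² + (0.004·73.9)²) = √(0.11153 + 0.08738) = 0.446 km
B–C: √((0.005·111.32)² + (-0.002·73.9)²) = √(0.30980 + 0.02184) = 0.576 km
B–D: √((0.001·111.32)² + (-0.005·73.9)²) = √(0.01239 + 0.13653) = 0.386 km
B–E: √((0.010·111.32)² + (-0.006·73.9)²) = √(1.23921 + 0.19660) = 1.198 km
C–D: √((-0.004·111.32)² + (-0.003·73.9)²) = √(0.19827 + 0.04915) = 0.497 km
C–E: √((0.005·111.32)² + (-0.004·73.9)²) = √(0.30980 + 0.08738) = 0.630 km
D–E: √((0.009·111.32)² + (-0.001·73.9)²) = √(1.00376 + 0.00546) = 1.005 km
Closest pair: B–D at 0.386 km.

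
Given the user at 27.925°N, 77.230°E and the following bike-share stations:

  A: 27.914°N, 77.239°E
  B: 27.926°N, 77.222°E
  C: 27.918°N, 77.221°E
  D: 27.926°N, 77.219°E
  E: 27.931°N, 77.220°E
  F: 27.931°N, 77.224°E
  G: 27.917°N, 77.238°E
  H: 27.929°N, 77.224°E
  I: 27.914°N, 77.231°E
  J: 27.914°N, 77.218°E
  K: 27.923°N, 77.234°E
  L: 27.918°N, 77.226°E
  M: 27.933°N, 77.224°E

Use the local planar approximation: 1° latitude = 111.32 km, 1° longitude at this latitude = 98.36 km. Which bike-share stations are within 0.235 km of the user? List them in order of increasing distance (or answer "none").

Distances from 27.925°N, 77.230°E:
A: √((-0.011·111.32)² + (0.009·98.36)²) = √(1.49945 + 0.78365) = 1.511 km
B: √((0.001·111.32)² + (-0.008·98.36)²) = √(0.01239 + 0.61918) = 0.795 km
C: √((-0.007·111.32)² + (-0.009·98.36)²) = √(0.60721 + 0.78365) = 1.179 km
D: √((0.001·111.32)² + (-0.011·98.36)²) = √(0.01239 + 1.17064) = 1.088 km
E: √((0.006·111.32)² + (-0.010·98.36)²) = √(0.44612 + 0.96747) = 1.189 km
F: √((0.006·111.32)² + (-0.006·98.36)²) = √(0.44612 + 0.34829) = 0.891 km
G: √((-0.008·111.32)² + (0.008·98.36)²) = √(0.79310 + 0.61918) = 1.188 km
H: √((0.004·111.32)² + (-0.006·98.36)²) = √(0.19827 + 0.34829) = 0.739 km
I: √((-0.011·111.32)² + (0.001·98.36)²) = √(1.49945 + 0.00967) = 1.228 km
J: √((-0.011·111.32)² + (-0.012·98.36)²) = √(1.49945 + 1.39316) = 1.701 km
K: √((-0.002·111.32)² + (0.004·98.36)²) = √(0.04957 + 0.15480) = 0.452 km
L: √((-0.007·111.32)² + (-0.004·98.36)²) = √(0.60721 + 0.15480) = 0.873 km
M: √((0.008·111.32)² + (-0.006·98.36)²) = √(0.79310 + 0.34829) = 1.068 km
Threshold 0.235 km: none within range.

none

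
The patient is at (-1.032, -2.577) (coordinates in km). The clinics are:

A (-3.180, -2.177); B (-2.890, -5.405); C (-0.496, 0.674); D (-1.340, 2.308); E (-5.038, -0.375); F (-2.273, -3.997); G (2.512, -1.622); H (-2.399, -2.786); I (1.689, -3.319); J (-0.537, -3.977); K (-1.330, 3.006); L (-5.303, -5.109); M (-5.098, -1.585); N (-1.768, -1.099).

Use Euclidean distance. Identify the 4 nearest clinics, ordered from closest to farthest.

Distances from (-1.032, -2.577):
A: 2.185 km
B: 3.384 km
C: 3.295 km
D: 4.895 km
E: 4.571 km
F: 1.886 km
G: 3.670 km
H: 1.383 km
I: 2.820 km
J: 1.485 km
K: 5.591 km
L: 4.965 km
M: 4.185 km
N: 1.651 km
Sorted: H (1.383 km) < J (1.485 km) < N (1.651 km) < F (1.886 km) < A (2.185 km) < I (2.820 km) < …

H, J, N, F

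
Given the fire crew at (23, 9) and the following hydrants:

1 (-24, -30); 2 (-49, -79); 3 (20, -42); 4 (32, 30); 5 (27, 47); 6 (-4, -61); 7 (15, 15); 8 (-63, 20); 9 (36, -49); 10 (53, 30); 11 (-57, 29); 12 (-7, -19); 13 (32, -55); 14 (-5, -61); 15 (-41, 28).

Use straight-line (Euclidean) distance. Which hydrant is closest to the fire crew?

7

Distances from (23, 9):
1: √((-47)² + (-39)²) = √(2209.000 + 1521.000) = 61.1
2: √((-72)² + (-88)²) = √(5184.000 + 7744.000) = 113.7
3: √((-3)² + (-51)²) = √(9.000 + 2601.000) = 51.1
4: √((9)² + (21)²) = √(81.000 + 441.000) = 22.8
5: √((4)² + (38)²) = √(16.000 + 1444.000) = 38.2
6: √((-27)² + (-70)²) = √(729.000 + 4900.000) = 75.0
7: √((-8)² + (6)²) = √(64.000 + 36.000) = 10.0
8: √((-86)² + (11)²) = √(7396.000 + 121.000) = 86.7
9: √((13)² + (-58)²) = √(169.000 + 3364.000) = 59.4
10: √((30)² + (21)²) = √(900.000 + 441.000) = 36.6
11: √((-80)² + (20)²) = √(6400.000 + 400.000) = 82.5
12: √((-30)² + (-28)²) = √(900.000 + 784.000) = 41.0
13: √((9)² + (-64)²) = √(81.000 + 4096.000) = 64.6
14: √((-28)² + (-70)²) = √(784.000 + 4900.000) = 75.4
15: √((-64)² + (19)²) = √(4096.000 + 361.000) = 66.8
Minimum: 7 at 10.0.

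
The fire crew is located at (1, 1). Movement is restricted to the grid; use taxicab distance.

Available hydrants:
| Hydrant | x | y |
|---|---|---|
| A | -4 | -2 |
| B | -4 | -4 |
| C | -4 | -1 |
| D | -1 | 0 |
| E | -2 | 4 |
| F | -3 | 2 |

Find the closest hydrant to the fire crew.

D

Distances from (1, 1):
A: 8
B: 10
C: 7
D: 3
E: 6
F: 5
Minimum: D at 3.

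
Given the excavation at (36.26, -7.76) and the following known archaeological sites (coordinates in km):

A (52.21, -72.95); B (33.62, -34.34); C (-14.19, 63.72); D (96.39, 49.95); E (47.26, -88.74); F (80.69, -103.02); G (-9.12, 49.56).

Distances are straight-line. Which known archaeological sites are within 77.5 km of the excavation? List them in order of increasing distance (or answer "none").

Distances from (36.26, -7.76):
A: 67.11 km
B: 26.71 km
C: 87.49 km
D: 83.34 km
E: 81.72 km
F: 105.11 km
G: 73.11 km
Threshold 77.5 km: B (26.71 km), A (67.11 km), G (73.11 km) are within range.

B, A, G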